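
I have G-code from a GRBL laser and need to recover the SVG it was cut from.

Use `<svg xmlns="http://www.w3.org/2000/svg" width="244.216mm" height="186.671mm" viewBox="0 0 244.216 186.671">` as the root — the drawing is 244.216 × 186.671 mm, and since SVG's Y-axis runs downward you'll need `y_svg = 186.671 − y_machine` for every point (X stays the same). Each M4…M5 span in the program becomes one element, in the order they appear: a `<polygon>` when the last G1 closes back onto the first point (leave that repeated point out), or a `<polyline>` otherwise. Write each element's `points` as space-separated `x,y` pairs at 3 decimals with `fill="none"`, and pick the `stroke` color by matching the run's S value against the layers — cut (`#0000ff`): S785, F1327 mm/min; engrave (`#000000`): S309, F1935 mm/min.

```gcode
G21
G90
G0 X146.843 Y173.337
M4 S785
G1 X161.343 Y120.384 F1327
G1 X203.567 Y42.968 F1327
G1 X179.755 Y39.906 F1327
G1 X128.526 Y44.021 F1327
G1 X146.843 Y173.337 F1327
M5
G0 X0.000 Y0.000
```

Each laser-on run becomes one SVG element. Flip Y back into SVG space with y_svg = 186.671 − y_machine. Every run uses S785, so all elements get stroke `#0000ff` (cut).

Run 1: The run returns to its start, so emit a `<polygon>` with points (Y-flipped): 146.843,13.334 161.343,66.287 203.567,143.703 179.755,146.765 128.526,142.650.

<svg xmlns="http://www.w3.org/2000/svg" width="244.216mm" height="186.671mm" viewBox="0 0 244.216 186.671">
  <polygon points="146.843,13.334 161.343,66.287 203.567,143.703 179.755,146.765 128.526,142.650" fill="none" stroke="#0000ff"/>
</svg>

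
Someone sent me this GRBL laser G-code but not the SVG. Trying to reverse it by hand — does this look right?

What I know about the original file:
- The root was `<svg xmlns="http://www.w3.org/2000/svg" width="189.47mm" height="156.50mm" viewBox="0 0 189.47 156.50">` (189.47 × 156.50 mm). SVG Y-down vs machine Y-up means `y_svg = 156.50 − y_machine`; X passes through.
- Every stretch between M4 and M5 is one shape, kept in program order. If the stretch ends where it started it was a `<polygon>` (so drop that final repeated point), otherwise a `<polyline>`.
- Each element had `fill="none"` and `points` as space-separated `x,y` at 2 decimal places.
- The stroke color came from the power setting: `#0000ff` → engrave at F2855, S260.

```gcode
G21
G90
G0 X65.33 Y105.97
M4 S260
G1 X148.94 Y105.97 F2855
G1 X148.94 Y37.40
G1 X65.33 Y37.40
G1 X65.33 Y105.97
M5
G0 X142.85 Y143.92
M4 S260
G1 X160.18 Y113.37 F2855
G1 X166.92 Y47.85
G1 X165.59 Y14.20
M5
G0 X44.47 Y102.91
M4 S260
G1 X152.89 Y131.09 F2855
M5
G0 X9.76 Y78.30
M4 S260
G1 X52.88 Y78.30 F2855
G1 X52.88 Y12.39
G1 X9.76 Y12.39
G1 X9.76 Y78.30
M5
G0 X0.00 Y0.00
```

<svg xmlns="http://www.w3.org/2000/svg" width="189.47mm" height="156.50mm" viewBox="0 0 189.47 156.50">
  <polygon points="65.33,50.53 148.94,50.53 148.94,119.10 65.33,119.10" fill="none" stroke="#0000ff"/>
  <polyline points="142.85,12.58 160.18,43.13 166.92,108.65 165.59,142.30" fill="none" stroke="#0000ff"/>
  <polyline points="44.47,53.59 152.89,25.41" fill="none" stroke="#0000ff"/>
  <polygon points="9.76,78.20 52.88,78.20 52.88,144.11 9.76,144.11" fill="none" stroke="#0000ff"/>
</svg>

Each laser-on run becomes one SVG element. Flip Y back into SVG space with y_svg = 156.50 − y_machine. Every run uses S260, so all elements get stroke `#0000ff` (engrave).

Run 1: The run returns to its start, so emit a `<polygon>` with points (Y-flipped): 65.33,50.53 148.94,50.53 148.94,119.10 65.33,119.10.

Run 2: The run is open, so emit a `<polyline>` with points (Y-flipped): 142.85,12.58 160.18,43.13 166.92,108.65 165.59,142.30.

Run 3: The run is open, so emit a `<polyline>` with points (Y-flipped): 44.47,53.59 152.89,25.41.

Run 4: The run returns to its start, so emit a `<polygon>` with points (Y-flipped): 9.76,78.20 52.88,78.20 52.88,144.11 9.76,144.11.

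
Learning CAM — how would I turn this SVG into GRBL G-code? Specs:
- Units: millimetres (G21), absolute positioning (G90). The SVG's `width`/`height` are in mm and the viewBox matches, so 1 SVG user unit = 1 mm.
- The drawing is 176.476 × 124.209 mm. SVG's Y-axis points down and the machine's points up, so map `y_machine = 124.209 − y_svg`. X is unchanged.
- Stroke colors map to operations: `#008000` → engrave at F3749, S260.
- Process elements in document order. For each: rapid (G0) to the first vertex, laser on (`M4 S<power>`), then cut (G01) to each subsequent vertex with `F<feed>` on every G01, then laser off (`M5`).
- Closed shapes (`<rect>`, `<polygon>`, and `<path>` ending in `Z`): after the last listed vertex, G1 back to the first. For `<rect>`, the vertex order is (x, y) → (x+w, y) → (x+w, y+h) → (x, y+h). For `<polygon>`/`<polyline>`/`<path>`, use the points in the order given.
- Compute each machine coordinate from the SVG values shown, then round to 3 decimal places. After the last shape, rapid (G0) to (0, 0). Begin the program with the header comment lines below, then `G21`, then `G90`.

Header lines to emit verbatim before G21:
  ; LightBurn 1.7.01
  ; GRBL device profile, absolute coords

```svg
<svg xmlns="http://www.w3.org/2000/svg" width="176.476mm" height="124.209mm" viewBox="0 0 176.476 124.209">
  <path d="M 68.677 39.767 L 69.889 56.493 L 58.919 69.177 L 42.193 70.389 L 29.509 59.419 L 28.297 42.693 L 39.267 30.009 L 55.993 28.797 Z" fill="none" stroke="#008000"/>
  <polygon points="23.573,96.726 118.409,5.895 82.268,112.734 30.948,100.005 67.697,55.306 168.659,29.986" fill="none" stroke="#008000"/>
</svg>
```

viewBox `0 0 176.476 124.209` with mm width/height → 1 unit = 1 mm. Flip: y_m = 124.209 − y_svg.

**Shape 1** — `<path>` regular polygon, stroke `#008000` → engrave (S260, F3749). Machine vertices: (68.677,84.442) → (69.889,67.716) → (58.919,55.032) → (42.193,53.820) → (29.509,64.790) → (28.297,81.516) → (39.267,94.200) → (55.993,95.412) → (68.677,84.442). Closed: final G1 returns to the first vertex.

**Shape 2** — `<polygon>` closed polygon, stroke `#008000` → engrave (S260, F3749). Machine vertices: (23.573,27.483) → (118.409,118.314) → (82.268,11.475) → (30.948,24.204) → (67.697,68.903) → (168.659,94.223) → (23.573,27.483). Closed: final G1 returns to the first vertex.

; LightBurn 1.7.01
; GRBL device profile, absolute coords
G21
G90
G0 X68.677 Y84.442
M4 S260
G01 X69.889 Y67.716 F3749
G01 X58.919 Y55.032 F3749
G01 X42.193 Y53.820 F3749
G01 X29.509 Y64.790 F3749
G01 X28.297 Y81.516 F3749
G01 X39.267 Y94.200 F3749
G01 X55.993 Y95.412 F3749
G01 X68.677 Y84.442 F3749
M5
G0 X23.573 Y27.483
M4 S260
G01 X118.409 Y118.314 F3749
G01 X82.268 Y11.475 F3749
G01 X30.948 Y24.204 F3749
G01 X67.697 Y68.903 F3749
G01 X168.659 Y94.223 F3749
G01 X23.573 Y27.483 F3749
M5
G0 X0.000 Y0.000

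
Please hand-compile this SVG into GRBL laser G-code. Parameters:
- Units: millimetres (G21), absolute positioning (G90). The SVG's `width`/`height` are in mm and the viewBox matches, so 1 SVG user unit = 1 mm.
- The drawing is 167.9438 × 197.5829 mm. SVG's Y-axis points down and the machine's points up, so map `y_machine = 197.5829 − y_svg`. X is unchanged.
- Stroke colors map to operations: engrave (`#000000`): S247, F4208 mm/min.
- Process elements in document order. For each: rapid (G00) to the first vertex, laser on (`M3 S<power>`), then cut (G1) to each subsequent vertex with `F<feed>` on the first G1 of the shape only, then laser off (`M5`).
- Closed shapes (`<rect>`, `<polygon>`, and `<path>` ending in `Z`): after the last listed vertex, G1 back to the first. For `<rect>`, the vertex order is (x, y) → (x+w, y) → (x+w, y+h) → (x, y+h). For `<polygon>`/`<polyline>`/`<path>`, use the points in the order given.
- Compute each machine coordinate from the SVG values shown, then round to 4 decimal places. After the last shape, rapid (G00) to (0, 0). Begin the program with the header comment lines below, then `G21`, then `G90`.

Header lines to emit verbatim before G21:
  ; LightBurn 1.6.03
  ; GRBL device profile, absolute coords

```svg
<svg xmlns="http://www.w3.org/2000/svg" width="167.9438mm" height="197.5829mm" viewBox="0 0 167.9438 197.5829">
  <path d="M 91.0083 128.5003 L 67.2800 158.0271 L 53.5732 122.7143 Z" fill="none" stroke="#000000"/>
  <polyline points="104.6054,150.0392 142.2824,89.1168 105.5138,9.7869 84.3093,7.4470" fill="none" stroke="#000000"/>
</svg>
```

; LightBurn 1.6.03
; GRBL device profile, absolute coords
G21
G90
G00 X91.0083 Y69.0826
M3 S247
G1 X67.2800 Y39.5558 F4208
G1 X53.5732 Y74.8686
G1 X91.0083 Y69.0826
M5
G00 X104.6054 Y47.5437
M3 S247
G1 X142.2824 Y108.4661 F4208
G1 X105.5138 Y187.7960
G1 X84.3093 Y190.1359
M5
G00 X0.0000 Y0.0000

viewBox `0 0 167.9438 197.5829` with mm width/height → 1 unit = 1 mm. Flip: y_m = 197.5829 − y_svg.

**Shape 1** — `<path>` regular polygon, stroke `#000000` → engrave (S247, F4208). Machine vertices: (91.0083,69.0826) → (67.2800,39.5558) → (53.5732,74.8686) → (91.0083,69.0826). Closed: final G1 returns to the first vertex.

**Shape 2** — `<polyline>` open polyline, stroke `#000000` → engrave (S247, F4208). Machine vertices: (104.6054,47.5437) → (142.2824,108.4661) → (105.5138,187.7960) → (84.3093,190.1359). Open path.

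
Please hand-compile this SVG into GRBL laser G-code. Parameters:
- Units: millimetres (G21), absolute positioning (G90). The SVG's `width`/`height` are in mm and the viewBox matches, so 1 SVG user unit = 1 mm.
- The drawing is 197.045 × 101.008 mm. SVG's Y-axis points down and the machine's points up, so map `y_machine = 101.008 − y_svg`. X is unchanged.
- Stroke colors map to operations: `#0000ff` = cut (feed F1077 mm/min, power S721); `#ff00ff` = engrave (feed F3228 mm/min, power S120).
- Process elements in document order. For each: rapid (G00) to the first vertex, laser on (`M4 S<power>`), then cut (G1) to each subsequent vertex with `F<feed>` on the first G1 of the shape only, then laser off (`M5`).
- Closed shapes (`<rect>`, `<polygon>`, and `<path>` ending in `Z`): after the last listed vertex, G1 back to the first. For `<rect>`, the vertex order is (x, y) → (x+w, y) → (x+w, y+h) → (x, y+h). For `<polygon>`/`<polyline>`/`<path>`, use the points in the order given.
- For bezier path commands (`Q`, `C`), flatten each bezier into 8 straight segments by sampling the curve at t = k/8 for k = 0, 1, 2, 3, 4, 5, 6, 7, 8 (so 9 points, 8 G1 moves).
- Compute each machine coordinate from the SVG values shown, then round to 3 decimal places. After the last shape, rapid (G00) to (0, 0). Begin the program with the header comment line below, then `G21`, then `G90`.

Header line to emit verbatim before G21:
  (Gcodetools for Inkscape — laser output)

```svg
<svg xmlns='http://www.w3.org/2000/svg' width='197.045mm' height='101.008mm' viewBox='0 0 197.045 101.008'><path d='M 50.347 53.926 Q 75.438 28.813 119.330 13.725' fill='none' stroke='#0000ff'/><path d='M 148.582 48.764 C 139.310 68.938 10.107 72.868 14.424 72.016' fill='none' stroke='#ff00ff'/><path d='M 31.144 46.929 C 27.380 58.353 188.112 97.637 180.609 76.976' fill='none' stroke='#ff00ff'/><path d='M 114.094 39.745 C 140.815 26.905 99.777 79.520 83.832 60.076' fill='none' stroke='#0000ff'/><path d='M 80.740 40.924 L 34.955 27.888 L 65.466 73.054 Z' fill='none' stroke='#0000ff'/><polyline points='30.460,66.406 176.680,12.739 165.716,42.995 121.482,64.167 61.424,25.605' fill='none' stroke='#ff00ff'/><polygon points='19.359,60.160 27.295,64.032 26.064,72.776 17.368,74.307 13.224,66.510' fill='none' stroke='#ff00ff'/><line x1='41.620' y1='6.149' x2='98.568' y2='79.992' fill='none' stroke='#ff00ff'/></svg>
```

(Gcodetools for Inkscape — laser output)
G21
G90
G00 X50.347 Y47.082
M4 S721
G1 X56.914 Y53.204 F1077
G1 X64.068 Y59.012
G1 X71.809 Y64.507
G1 X80.138 Y69.689
G1 X89.055 Y74.557
G1 X98.559 Y79.112
G1 X108.651 Y83.354
G1 X119.330 Y87.283
M5
G00 X148.582 Y52.244
M4 S120
G1 X139.978 Y45.418 F3228
G1 X123.101 Y39.980
G1 X100.921 Y35.797
G1 X76.407 Y32.733
G1 X52.531 Y30.655
G1 X32.261 Y29.429
G1 X18.569 Y28.919
G1 X14.424 Y28.992
M5
G00 X31.144 Y54.079
M4 S120
G1 X36.793 Y48.661 F3228
G1 X53.965 Y41.659
G1 X78.760 Y34.104
G1 X107.279 Y27.024
G1 X135.622 Y21.447
G1 X159.891 Y18.404
G1 X176.186 Y18.923
G1 X180.609 Y24.032
M5
G00 X114.094 Y61.263
M4 S721
G1 X121.120 Y63.278 F1077
G1 X122.881 Y60.769
G1 X120.466 Y55.346
G1 X114.963 Y48.621
G1 X107.460 Y42.206
G1 X99.045 Y37.711
G1 X90.806 Y36.750
G1 X83.832 Y40.932
M5
G00 X80.740 Y60.084
M4 S721
G1 X34.955 Y73.120 F1077
G1 X65.466 Y27.954
G1 X80.740 Y60.084
M5
G00 X30.460 Y34.602
M4 S120
G1 X176.680 Y88.269 F3228
G1 X165.716 Y58.013
G1 X121.482 Y36.841
G1 X61.424 Y75.403
M5
G00 X19.359 Y40.848
M4 S120
G1 X27.295 Y36.976 F3228
G1 X26.064 Y28.232
G1 X17.368 Y26.701
G1 X13.224 Y34.498
G1 X19.359 Y40.848
M5
G00 X41.620 Y94.859
M4 S120
G1 X98.568 Y21.016 F3228
M5
G00 X0.000 Y0.000

Since the viewBox matches the mm dimensions, user units are millimetres directly. The only transform is the Y-flip y_m = 101.008 − y_svg.

Shape 1 is a quadratic bezier drawn with `<path>`. Its stroke #0000ff means cut at S721, F1077. After flipping Y the toolpath is (50.347,47.082) → (56.914,53.204) → (64.068,59.012) → (71.809,64.507) → (80.138,69.689) → (89.055,74.557) → (98.559,79.112) → (108.651,83.354) → (119.330,87.283).

Shape 2 is a cubic bezier drawn with `<path>`. Its stroke #ff00ff means engrave at S120, F3228. After flipping Y the toolpath is (148.582,52.244) → (139.978,45.418) → (123.101,39.980) → (100.921,35.797) → (76.407,32.733) → (52.531,30.655) → (32.261,29.429) → (18.569,28.919) → (14.424,28.992).

Shape 3 is a cubic bezier drawn with `<path>`. Its stroke #ff00ff means engrave at S120, F3228. After flipping Y the toolpath is (31.144,54.079) → (36.793,48.661) → (53.965,41.659) → (78.760,34.104) → (107.279,27.024) → (135.622,21.447) → (159.891,18.404) → (176.186,18.923) → (180.609,24.032).

Shape 4 is a cubic bezier drawn with `<path>`. Its stroke #0000ff means cut at S721, F1077. After flipping Y the toolpath is (114.094,61.263) → (121.120,63.278) → (122.881,60.769) → (120.466,55.346) → (114.963,48.621) → (107.460,42.206) → (99.045,37.711) → (90.806,36.750) → (83.832,40.932).

Shape 5 is a closed polygon drawn with `<path>`. Its stroke #0000ff means cut at S721, F1077. After flipping Y the toolpath is (80.740,60.084) → (34.955,73.120) → (65.466,27.954) → (80.740,60.084), returning to the start.

Shape 6 is a open polyline drawn with `<polyline>`. Its stroke #ff00ff means engrave at S120, F3228. After flipping Y the toolpath is (30.460,34.602) → (176.680,88.269) → (165.716,58.013) → (121.482,36.841) → (61.424,75.403).

Shape 7 is a regular polygon drawn with `<polygon>`. Its stroke #ff00ff means engrave at S120, F3228. After flipping Y the toolpath is (19.359,40.848) → (27.295,36.976) → (26.064,28.232) → (17.368,26.701) → (13.224,34.498) → (19.359,40.848), returning to the start.

Shape 8 is a line segment drawn with `<line>`. Its stroke #ff00ff means engrave at S120, F3228. After flipping Y the toolpath is (41.620,94.859) → (98.568,21.016).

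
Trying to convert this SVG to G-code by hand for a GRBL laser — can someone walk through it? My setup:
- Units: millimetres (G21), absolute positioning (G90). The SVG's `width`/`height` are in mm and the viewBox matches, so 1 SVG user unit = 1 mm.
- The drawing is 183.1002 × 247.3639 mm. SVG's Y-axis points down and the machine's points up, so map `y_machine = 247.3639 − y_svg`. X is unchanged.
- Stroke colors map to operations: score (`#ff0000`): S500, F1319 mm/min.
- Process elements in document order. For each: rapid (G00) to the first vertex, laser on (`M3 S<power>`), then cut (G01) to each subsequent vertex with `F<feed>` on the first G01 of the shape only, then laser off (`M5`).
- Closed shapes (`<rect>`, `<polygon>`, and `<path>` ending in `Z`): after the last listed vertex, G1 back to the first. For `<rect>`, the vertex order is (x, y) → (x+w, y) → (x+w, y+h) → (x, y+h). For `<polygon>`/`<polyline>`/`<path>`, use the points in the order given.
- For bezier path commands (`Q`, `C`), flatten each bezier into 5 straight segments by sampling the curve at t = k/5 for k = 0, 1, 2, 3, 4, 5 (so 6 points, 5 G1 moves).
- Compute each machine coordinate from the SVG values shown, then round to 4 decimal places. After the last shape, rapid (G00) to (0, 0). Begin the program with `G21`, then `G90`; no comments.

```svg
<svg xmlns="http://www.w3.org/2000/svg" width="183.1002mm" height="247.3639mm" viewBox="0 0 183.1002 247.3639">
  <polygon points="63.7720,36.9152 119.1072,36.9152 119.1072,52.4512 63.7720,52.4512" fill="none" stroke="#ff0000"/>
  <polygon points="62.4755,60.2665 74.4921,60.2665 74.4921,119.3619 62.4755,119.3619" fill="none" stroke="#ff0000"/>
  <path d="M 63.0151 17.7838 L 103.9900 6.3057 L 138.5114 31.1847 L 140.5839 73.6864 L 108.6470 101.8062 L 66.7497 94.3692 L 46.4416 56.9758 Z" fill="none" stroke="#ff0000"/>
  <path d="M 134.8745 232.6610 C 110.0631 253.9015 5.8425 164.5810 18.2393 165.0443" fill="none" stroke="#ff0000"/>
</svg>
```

1 u = 1 mm; y_m = 247.3639 − y.

[1] `<polygon>` rectangle, #ff0000→score S500 F1319: (63.7720,210.4487) → (119.1072,210.4487) → (119.1072,194.9127) → (63.7720,194.9127) → (63.7720,210.4487) (closed)

[2] `<polygon>` rectangle, #ff0000→score S500 F1319: (62.4755,187.0974) → (74.4921,187.0974) → (74.4921,128.0020) → (62.4755,128.0020) → (62.4755,187.0974) (closed)

[3] `<path>` regular polygon, #ff0000→score S500 F1319: (63.0151,229.5801) → (103.9900,241.0582) → (138.5114,216.1792) → (140.5839,173.6775) → (108.6470,145.5577) → (66.7497,152.9947) → (46.4416,190.3881) → (63.0151,229.5801) (closed)

[4] `<path>` cubic bezier, #ff0000→score S500 F1319: (134.8745,14.7029) → (112.0268,13.6232) → (79.5301,29.4615) → (46.7938,52.6014) → (23.2271,73.4263) → (18.2393,82.3196)

G21
G90
G00 X63.7720 Y210.4487
M3 S500
G01 X119.1072 Y210.4487 F1319
G01 X119.1072 Y194.9127
G01 X63.7720 Y194.9127
G01 X63.7720 Y210.4487
M5
G00 X62.4755 Y187.0974
M3 S500
G01 X74.4921 Y187.0974 F1319
G01 X74.4921 Y128.0020
G01 X62.4755 Y128.0020
G01 X62.4755 Y187.0974
M5
G00 X63.0151 Y229.5801
M3 S500
G01 X103.9900 Y241.0582 F1319
G01 X138.5114 Y216.1792
G01 X140.5839 Y173.6775
G01 X108.6470 Y145.5577
G01 X66.7497 Y152.9947
G01 X46.4416 Y190.3881
G01 X63.0151 Y229.5801
M5
G00 X134.8745 Y14.7029
M3 S500
G01 X112.0268 Y13.6232 F1319
G01 X79.5301 Y29.4615
G01 X46.7938 Y52.6014
G01 X23.2271 Y73.4263
G01 X18.2393 Y82.3196
M5
G00 X0.0000 Y0.0000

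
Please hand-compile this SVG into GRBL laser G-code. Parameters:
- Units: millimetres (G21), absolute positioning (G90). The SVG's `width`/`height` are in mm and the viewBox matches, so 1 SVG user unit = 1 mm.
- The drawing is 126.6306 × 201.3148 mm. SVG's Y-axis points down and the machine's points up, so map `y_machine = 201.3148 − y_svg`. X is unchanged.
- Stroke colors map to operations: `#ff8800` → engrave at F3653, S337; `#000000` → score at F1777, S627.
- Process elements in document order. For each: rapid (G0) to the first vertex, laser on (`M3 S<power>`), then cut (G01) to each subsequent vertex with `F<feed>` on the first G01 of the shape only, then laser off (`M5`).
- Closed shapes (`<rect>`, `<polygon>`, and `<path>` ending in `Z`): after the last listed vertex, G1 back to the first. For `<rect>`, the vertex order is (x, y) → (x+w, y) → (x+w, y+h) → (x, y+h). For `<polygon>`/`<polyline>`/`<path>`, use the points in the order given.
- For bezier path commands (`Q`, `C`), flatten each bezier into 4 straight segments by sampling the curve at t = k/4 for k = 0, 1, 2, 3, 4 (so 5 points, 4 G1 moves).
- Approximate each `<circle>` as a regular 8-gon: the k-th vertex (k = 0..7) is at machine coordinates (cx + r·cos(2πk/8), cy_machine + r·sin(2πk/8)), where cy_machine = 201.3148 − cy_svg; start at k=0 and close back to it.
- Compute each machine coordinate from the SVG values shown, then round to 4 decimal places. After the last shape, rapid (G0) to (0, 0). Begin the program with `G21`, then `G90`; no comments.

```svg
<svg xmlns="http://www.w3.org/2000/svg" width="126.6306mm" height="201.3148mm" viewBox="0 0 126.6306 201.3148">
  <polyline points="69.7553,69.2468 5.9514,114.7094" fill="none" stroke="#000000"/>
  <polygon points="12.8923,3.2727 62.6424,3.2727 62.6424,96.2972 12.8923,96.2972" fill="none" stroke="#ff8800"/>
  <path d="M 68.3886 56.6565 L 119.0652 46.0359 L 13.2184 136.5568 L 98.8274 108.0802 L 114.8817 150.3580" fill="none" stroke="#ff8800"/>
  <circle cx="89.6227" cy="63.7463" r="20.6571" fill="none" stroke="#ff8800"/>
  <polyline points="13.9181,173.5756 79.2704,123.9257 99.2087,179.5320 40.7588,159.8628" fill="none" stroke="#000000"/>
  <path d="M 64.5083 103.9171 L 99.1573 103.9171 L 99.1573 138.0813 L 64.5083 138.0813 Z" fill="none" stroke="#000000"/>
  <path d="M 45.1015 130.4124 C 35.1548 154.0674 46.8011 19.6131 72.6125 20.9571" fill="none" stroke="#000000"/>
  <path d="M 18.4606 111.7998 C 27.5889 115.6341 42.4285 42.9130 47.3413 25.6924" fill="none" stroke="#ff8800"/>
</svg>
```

G21
G90
G0 X69.7553 Y132.0680
M3 S627
G01 X5.9514 Y86.6054 F1777
M5
G0 X12.8923 Y198.0421
M3 S337
G01 X62.6424 Y198.0421 F3653
G01 X62.6424 Y105.0176
G01 X12.8923 Y105.0176
G01 X12.8923 Y198.0421
M5
G0 X68.3886 Y144.6583
M3 S337
G01 X119.0652 Y155.2789 F3653
G01 X13.2184 Y64.7580
G01 X98.8274 Y93.2346
G01 X114.8817 Y50.9568
M5
G0 X110.2798 Y137.5685
M3 S337
G01 X104.2295 Y152.1753 F3653
G01 X89.6227 Y158.2256
G01 X75.0159 Y152.1753
G01 X68.9656 Y137.5685
G01 X75.0159 Y122.9617
G01 X89.6227 Y116.9114
G01 X104.2295 Y122.9617
G01 X110.2798 Y137.5685
M5
G0 X13.9181 Y27.7392
M3 S627
G01 X79.2704 Y77.3891 F1777
G01 X99.2087 Y21.7828
G01 X40.7588 Y41.4520
M5
G0 X64.5083 Y97.3977
M3 S627
G01 X99.1573 Y97.3977 F1777
G01 X99.1573 Y63.2335
G01 X64.5083 Y63.2335
G01 X64.5083 Y97.3977
M5
G0 X45.1015 Y70.9024
M3 S627
G01 X41.5741 Y78.2143 F1777
G01 X45.4477 Y117.2634
G01 X56.0260 Y160.4958
G01 X72.6125 Y180.3577
M5
G0 X18.4606 Y89.5150
M3 S337
G01 X26.1333 Y98.9300 F3653
G01 X34.4818 Y124.6731
G01 X42.0398 Y154.3640
G01 X47.3413 Y175.6224
M5
G0 X0.0000 Y0.0000

1 u = 1 mm; y_m = 201.3148 − y.

[1] `<polyline>` line segment, #000000→score S627 F1777: (69.7553,132.0680) → (5.9514,86.6054)

[2] `<polygon>` rectangle, #ff8800→engrave S337 F3653: (12.8923,198.0421) → (62.6424,198.0421) → (62.6424,105.0176) → (12.8923,105.0176) → (12.8923,198.0421) (closed)

[3] `<path>` open polyline, #ff8800→engrave S337 F3653: (68.3886,144.6583) → (119.0652,155.2789) → (13.2184,64.7580) → (98.8274,93.2346) → (114.8817,50.9568)

[4] `<circle>` circle, #ff8800→engrave S337 F3653: (110.2798,137.5685) → (104.2295,152.1753) → (89.6227,158.2256) → (75.0159,152.1753) → (68.9656,137.5685) → (75.0159,122.9617) → (89.6227,116.9114) → (104.2295,122.9617) → (110.2798,137.5685) (closed)

[5] `<polyline>` open polyline, #000000→score S627 F1777: (13.9181,27.7392) → (79.2704,77.3891) → (99.2087,21.7828) → (40.7588,41.4520)

[6] `<path>` rectangle, #000000→score S627 F1777: (64.5083,97.3977) → (99.1573,97.3977) → (99.1573,63.2335) → (64.5083,63.2335) → (64.5083,97.3977) (closed)

[7] `<path>` cubic bezier, #000000→score S627 F1777: (45.1015,70.9024) → (41.5741,78.2143) → (45.4477,117.2634) → (56.0260,160.4958) → (72.6125,180.3577)

[8] `<path>` cubic bezier, #ff8800→engrave S337 F3653: (18.4606,89.5150) → (26.1333,98.9300) → (34.4818,124.6731) → (42.0398,154.3640) → (47.3413,175.6224)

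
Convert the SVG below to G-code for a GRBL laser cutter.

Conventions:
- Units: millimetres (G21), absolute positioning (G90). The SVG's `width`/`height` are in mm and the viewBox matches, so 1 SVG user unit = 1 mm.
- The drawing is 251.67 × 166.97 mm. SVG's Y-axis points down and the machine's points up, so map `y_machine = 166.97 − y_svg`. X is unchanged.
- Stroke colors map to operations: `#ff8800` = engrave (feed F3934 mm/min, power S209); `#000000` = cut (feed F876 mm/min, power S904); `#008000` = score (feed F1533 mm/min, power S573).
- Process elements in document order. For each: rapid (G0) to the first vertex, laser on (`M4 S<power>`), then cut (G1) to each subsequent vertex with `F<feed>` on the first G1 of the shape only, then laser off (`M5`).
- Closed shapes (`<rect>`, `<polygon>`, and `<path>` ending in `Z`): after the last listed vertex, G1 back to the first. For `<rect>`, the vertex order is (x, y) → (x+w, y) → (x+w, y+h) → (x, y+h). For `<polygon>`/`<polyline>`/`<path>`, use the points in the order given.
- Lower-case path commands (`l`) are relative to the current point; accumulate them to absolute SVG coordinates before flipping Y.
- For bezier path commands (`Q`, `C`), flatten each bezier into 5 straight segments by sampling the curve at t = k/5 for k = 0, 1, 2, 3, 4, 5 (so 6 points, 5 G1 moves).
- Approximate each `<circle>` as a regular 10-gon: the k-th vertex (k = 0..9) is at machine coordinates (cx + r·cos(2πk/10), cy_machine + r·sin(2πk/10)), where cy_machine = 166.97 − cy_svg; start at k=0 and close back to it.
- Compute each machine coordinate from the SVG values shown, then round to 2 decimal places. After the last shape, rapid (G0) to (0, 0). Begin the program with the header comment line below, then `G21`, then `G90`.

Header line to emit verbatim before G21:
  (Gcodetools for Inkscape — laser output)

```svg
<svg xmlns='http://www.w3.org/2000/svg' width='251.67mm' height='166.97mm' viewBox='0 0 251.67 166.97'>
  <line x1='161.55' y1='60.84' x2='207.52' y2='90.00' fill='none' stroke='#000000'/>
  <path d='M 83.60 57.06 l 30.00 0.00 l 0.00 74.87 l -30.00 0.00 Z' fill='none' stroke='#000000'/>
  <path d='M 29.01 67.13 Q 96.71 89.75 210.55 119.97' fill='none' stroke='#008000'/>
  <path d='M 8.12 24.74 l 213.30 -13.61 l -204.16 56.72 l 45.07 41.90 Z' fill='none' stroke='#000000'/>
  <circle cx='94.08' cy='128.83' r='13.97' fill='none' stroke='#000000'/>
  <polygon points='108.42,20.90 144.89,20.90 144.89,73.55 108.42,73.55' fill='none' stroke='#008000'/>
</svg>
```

Since the viewBox matches the mm dimensions, user units are millimetres directly. The only transform is the Y-flip y_m = 166.97 − y_svg.

Shape 1 is a line segment drawn with `<line>`. Its stroke #000000 means cut at S904, F876. After flipping Y the toolpath is (161.55,106.13) → (207.52,76.97).

Shape 2 is a rectangle drawn with `<path>`. Its stroke #000000 means cut at S904, F876. After flipping Y the toolpath is (83.60,109.91) → (113.60,109.91) → (113.60,35.04) → (83.60,35.04) → (83.60,109.91), returning to the start.

Shape 3 is a quadratic bezier drawn with `<path>`. Its stroke #008000 means score at S573, F1533. After flipping Y the toolpath is (29.01,99.84) → (57.94,90.49) → (90.55,80.53) → (126.86,69.96) → (166.86,58.78) → (210.55,47.00).

Shape 4 is a closed polygon drawn with `<path>`. Its stroke #000000 means cut at S904, F876. After flipping Y the toolpath is (8.12,142.23) → (221.42,155.84) → (17.26,99.12) → (62.33,57.22) → (8.12,142.23), returning to the start.

Shape 5 is a circle drawn with `<circle>`. Its stroke #000000 means cut at S904, F876. After flipping Y the toolpath is (108.05,38.14) → (105.38,46.35) → (98.40,51.43) → (89.76,51.43) → (82.78,46.35) → (80.11,38.14) → (82.78,29.93) → (89.76,24.85) → (98.40,24.85) → (105.38,29.93) → (108.05,38.14), returning to the start.

Shape 6 is a rectangle drawn with `<polygon>`. Its stroke #008000 means score at S573, F1533. After flipping Y the toolpath is (108.42,146.07) → (144.89,146.07) → (144.89,93.42) → (108.42,93.42) → (108.42,146.07), returning to the start.

(Gcodetools for Inkscape — laser output)
G21
G90
G0 X161.55 Y106.13
M4 S904
G1 X207.52 Y76.97 F876
M5
G0 X83.60 Y109.91
M4 S904
G1 X113.60 Y109.91 F876
G1 X113.60 Y35.04
G1 X83.60 Y35.04
G1 X83.60 Y109.91
M5
G0 X29.01 Y99.84
M4 S573
G1 X57.94 Y90.49 F1533
G1 X90.55 Y80.53
G1 X126.86 Y69.96
G1 X166.86 Y58.78
G1 X210.55 Y47.00
M5
G0 X8.12 Y142.23
M4 S904
G1 X221.42 Y155.84 F876
G1 X17.26 Y99.12
G1 X62.33 Y57.22
G1 X8.12 Y142.23
M5
G0 X108.05 Y38.14
M4 S904
G1 X105.38 Y46.35 F876
G1 X98.40 Y51.43
G1 X89.76 Y51.43
G1 X82.78 Y46.35
G1 X80.11 Y38.14
G1 X82.78 Y29.93
G1 X89.76 Y24.85
G1 X98.40 Y24.85
G1 X105.38 Y29.93
G1 X108.05 Y38.14
M5
G0 X108.42 Y146.07
M4 S573
G1 X144.89 Y146.07 F1533
G1 X144.89 Y93.42
G1 X108.42 Y93.42
G1 X108.42 Y146.07
M5
G0 X0.00 Y0.00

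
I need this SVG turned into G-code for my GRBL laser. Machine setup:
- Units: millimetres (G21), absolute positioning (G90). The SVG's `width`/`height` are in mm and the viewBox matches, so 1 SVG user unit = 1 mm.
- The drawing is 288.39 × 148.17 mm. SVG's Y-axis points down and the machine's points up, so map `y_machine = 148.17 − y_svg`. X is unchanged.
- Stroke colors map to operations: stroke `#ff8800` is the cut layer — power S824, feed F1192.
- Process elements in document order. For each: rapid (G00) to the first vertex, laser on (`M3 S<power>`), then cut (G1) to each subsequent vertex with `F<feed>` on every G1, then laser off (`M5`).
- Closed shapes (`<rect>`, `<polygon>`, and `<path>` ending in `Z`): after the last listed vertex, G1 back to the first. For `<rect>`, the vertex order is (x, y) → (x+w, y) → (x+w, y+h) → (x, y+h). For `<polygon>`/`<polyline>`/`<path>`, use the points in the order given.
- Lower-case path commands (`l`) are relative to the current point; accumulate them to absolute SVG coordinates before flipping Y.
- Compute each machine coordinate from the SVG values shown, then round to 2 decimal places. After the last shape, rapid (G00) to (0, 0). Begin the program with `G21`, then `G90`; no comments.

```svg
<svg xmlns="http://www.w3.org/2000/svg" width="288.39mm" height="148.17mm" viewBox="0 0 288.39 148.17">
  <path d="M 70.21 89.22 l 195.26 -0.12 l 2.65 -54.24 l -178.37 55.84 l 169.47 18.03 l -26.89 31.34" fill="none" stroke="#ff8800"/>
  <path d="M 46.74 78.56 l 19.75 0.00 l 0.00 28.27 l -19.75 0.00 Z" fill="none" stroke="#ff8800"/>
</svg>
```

1 u = 1 mm; y_m = 148.17 − y.

[1] `<path>` open polyline, #ff8800→cut S824 F1192: (70.21,58.95) → (265.47,59.07) → (268.12,113.31) → (89.75,57.47) → (259.22,39.44) → (232.33,8.10)

[2] `<path>` rectangle, #ff8800→cut S824 F1192: (46.74,69.61) → (66.49,69.61) → (66.49,41.34) → (46.74,41.34) → (46.74,69.61) (closed)

G21
G90
G00 X70.21 Y58.95
M3 S824
G1 X265.47 Y59.07 F1192
G1 X268.12 Y113.31 F1192
G1 X89.75 Y57.47 F1192
G1 X259.22 Y39.44 F1192
G1 X232.33 Y8.10 F1192
M5
G00 X46.74 Y69.61
M3 S824
G1 X66.49 Y69.61 F1192
G1 X66.49 Y41.34 F1192
G1 X46.74 Y41.34 F1192
G1 X46.74 Y69.61 F1192
M5
G00 X0.00 Y0.00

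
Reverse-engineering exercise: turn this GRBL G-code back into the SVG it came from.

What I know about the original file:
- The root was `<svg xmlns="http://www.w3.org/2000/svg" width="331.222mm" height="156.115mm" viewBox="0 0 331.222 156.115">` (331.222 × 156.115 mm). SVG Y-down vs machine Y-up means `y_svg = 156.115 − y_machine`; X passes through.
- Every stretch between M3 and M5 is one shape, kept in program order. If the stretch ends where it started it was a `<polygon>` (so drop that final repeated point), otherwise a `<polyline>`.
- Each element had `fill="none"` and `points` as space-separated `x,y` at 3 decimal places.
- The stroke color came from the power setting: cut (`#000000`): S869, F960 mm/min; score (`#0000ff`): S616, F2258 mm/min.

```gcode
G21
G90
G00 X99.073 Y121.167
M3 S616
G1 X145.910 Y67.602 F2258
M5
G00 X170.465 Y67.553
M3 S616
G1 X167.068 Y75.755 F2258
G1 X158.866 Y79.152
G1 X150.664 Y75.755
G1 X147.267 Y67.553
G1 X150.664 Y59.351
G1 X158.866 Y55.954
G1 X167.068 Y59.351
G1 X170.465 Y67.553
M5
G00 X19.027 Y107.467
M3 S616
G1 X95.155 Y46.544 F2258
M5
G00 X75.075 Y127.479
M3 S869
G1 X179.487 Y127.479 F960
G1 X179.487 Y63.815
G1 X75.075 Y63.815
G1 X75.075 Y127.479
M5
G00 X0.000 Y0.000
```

y_svg = 156.115 − y_m.

[1] S616→`#0000ff` (score); open run; points: 99.073,34.948 145.910,88.513

[2] S616→`#0000ff` (score); closed run; points: 170.465,88.562 167.068,80.360 158.866,76.963 150.664,80.360 147.267,88.562 150.664,96.764 158.866,100.161 167.068,96.764

[3] S616→`#0000ff` (score); open run; points: 19.027,48.648 95.155,109.571

[4] S869→`#000000` (cut); closed run; points: 75.075,28.636 179.487,28.636 179.487,92.300 75.075,92.300

<svg xmlns="http://www.w3.org/2000/svg" width="331.222mm" height="156.115mm" viewBox="0 0 331.222 156.115">
  <polyline points="99.073,34.948 145.910,88.513" fill="none" stroke="#0000ff"/>
  <polygon points="170.465,88.562 167.068,80.360 158.866,76.963 150.664,80.360 147.267,88.562 150.664,96.764 158.866,100.161 167.068,96.764" fill="none" stroke="#0000ff"/>
  <polyline points="19.027,48.648 95.155,109.571" fill="none" stroke="#0000ff"/>
  <polygon points="75.075,28.636 179.487,28.636 179.487,92.300 75.075,92.300" fill="none" stroke="#000000"/>
</svg>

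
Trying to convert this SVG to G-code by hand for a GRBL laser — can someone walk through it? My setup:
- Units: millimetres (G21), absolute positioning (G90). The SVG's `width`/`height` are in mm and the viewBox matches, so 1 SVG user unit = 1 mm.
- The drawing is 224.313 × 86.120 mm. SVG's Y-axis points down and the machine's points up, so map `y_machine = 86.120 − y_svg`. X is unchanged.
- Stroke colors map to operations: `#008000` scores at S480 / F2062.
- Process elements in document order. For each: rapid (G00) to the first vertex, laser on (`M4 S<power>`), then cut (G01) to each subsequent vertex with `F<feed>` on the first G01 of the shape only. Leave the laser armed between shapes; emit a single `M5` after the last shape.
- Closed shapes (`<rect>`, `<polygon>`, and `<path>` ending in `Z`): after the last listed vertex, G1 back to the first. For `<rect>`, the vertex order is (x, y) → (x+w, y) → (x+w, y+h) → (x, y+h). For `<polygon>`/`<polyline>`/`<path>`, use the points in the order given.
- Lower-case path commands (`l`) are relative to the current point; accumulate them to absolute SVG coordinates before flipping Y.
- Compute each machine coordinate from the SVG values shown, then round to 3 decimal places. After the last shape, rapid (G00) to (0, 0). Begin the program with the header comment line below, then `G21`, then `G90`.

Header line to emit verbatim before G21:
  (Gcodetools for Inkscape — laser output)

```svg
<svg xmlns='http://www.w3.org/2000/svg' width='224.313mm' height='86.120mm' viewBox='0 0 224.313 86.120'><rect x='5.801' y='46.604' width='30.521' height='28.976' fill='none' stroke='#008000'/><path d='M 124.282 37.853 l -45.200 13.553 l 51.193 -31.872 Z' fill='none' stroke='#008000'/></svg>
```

(Gcodetools for Inkscape — laser output)
G21
G90
G00 X5.801 Y39.516
M4 S480
G01 X36.322 Y39.516 F2062
G01 X36.322 Y10.540
G01 X5.801 Y10.540
G01 X5.801 Y39.516
G00 X124.282 Y48.267
M4 S480
G01 X79.082 Y34.714 F2062
G01 X130.275 Y66.586
G01 X124.282 Y48.267
M5
G00 X0.000 Y0.000

1 u = 1 mm; y_m = 86.120 − y.

[1] `<rect>` rectangle, #008000→score S480 F2062: (5.801,39.516) → (36.322,39.516) → (36.322,10.540) → (5.801,10.540) → (5.801,39.516) (closed)

[2] `<path>` closed polygon, #008000→score S480 F2062: (124.282,48.267) → (79.082,34.714) → (130.275,66.586) → (124.282,48.267) (closed)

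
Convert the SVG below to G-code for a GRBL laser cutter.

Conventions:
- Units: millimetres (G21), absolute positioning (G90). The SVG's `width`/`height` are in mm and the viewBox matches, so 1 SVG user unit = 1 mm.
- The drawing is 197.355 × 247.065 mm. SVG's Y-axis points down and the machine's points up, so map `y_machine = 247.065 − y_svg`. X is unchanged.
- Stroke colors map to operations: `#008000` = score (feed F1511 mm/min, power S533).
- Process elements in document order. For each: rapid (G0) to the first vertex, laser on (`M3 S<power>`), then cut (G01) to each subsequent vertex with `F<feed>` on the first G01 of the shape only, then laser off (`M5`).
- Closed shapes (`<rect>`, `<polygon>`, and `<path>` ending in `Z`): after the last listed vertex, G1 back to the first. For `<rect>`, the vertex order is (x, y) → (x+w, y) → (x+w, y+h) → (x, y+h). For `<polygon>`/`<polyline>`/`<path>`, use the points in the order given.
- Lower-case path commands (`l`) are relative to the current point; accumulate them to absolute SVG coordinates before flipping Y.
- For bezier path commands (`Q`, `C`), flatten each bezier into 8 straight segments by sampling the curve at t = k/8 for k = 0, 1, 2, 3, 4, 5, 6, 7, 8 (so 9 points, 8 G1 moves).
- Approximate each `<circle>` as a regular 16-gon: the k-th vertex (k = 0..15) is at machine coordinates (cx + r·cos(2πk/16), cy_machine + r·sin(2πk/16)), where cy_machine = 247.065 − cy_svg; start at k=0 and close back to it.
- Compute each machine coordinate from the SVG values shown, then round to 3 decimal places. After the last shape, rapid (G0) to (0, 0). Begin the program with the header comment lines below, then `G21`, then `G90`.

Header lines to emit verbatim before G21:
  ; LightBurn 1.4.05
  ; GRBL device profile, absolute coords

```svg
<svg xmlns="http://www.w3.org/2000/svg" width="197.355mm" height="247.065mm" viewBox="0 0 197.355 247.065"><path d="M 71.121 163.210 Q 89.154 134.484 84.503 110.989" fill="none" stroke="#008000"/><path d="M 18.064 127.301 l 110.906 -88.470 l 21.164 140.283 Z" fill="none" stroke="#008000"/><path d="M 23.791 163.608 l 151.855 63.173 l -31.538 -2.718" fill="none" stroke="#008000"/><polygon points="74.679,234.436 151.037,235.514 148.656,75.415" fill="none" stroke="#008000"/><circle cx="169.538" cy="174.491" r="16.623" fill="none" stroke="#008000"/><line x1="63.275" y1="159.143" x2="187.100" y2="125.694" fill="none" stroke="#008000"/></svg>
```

viewBox `0 0 197.355 247.065` with mm width/height → 1 unit = 1 mm. Flip: y_m = 247.065 − y_svg.

**Shape 1** — `<path>` quadratic bezier, stroke `#008000` → score (S533, F1511). Control points (SVG): P0=(71.121,163.210), P1=(89.154,134.484), P2=(84.503,110.989); sampled at t=k/8. Machine vertices: (71.121,83.855) → (75.275,90.955) → (78.720,97.891) → (81.456,104.664) → (83.483,111.273) → (84.801,117.719) → (85.411,124.002) → (85.311,130.121) → (84.503,136.076). Open path.

**Shape 2** — `<path>` regular polygon, stroke `#008000` → score (S533, F1511). Machine vertices: (18.064,119.764) → (128.970,208.234) → (150.134,67.951) → (18.064,119.764). Closed: final G1 returns to the first vertex.

**Shape 3** — `<path>` open polyline, stroke `#008000` → score (S533, F1511). Machine vertices: (23.791,83.457) → (175.646,20.284) → (144.108,23.002). Open path.

**Shape 4** — `<polygon>` closed polygon, stroke `#008000` → score (S533, F1511). Machine vertices: (74.679,12.629) → (151.037,11.551) → (148.656,171.650) → (74.679,12.629). Closed: final G1 returns to the first vertex.

**Shape 5** — `<circle>` circle, stroke `#008000` → score (S533, F1511). Machine vertices: (186.161,72.574) → (184.896,78.935) → (181.292,84.328) → (175.899,87.932) → (169.538,89.197) → (163.177,87.932) → (157.784,84.328) → (154.180,78.935) → (152.915,72.574) → (154.180,66.213) → (157.784,60.820) → (163.177,57.216) → (169.538,55.951) → (175.899,57.216) → (181.292,60.820) → (184.896,66.213) → (186.161,72.574). Closed: final G1 returns to the first vertex.

**Shape 6** — `<line>` line segment, stroke `#008000` → score (S533, F1511). Machine vertices: (63.275,87.922) → (187.100,121.371). Open path.

; LightBurn 1.4.05
; GRBL device profile, absolute coords
G21
G90
G0 X71.121 Y83.855
M3 S533
G01 X75.275 Y90.955 F1511
G01 X78.720 Y97.891
G01 X81.456 Y104.664
G01 X83.483 Y111.273
G01 X84.801 Y117.719
G01 X85.411 Y124.002
G01 X85.311 Y130.121
G01 X84.503 Y136.076
M5
G0 X18.064 Y119.764
M3 S533
G01 X128.970 Y208.234 F1511
G01 X150.134 Y67.951
G01 X18.064 Y119.764
M5
G0 X23.791 Y83.457
M3 S533
G01 X175.646 Y20.284 F1511
G01 X144.108 Y23.002
M5
G0 X74.679 Y12.629
M3 S533
G01 X151.037 Y11.551 F1511
G01 X148.656 Y171.650
G01 X74.679 Y12.629
M5
G0 X186.161 Y72.574
M3 S533
G01 X184.896 Y78.935 F1511
G01 X181.292 Y84.328
G01 X175.899 Y87.932
G01 X169.538 Y89.197
G01 X163.177 Y87.932
G01 X157.784 Y84.328
G01 X154.180 Y78.935
G01 X152.915 Y72.574
G01 X154.180 Y66.213
G01 X157.784 Y60.820
G01 X163.177 Y57.216
G01 X169.538 Y55.951
G01 X175.899 Y57.216
G01 X181.292 Y60.820
G01 X184.896 Y66.213
G01 X186.161 Y72.574
M5
G0 X63.275 Y87.922
M3 S533
G01 X187.100 Y121.371 F1511
M5
G0 X0.000 Y0.000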